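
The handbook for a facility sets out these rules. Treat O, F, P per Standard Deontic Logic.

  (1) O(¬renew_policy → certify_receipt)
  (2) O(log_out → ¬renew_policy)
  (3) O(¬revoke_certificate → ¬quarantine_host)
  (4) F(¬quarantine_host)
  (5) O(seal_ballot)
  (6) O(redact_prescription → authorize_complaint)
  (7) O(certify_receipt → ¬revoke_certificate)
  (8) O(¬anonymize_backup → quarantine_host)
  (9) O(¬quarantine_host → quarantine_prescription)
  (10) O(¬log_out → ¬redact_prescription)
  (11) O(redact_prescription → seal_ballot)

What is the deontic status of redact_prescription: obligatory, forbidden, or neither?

Forbidden

Premise 4 is F(¬quarantine_host), i.e. O(quarantine_host).
The contrapositive of premise 3 (O(¬revoke_certificate → ¬quarantine_host)) is O(quarantine_host → revoke_certificate), and O(quarantine_host) is already established, so O(revoke_certificate).
Premise 7, O(certify_receipt → ¬revoke_certificate), contraposes to O(revoke_certificate → ¬certify_receipt); with O(revoke_certificate) we get O(¬certify_receipt).
The contrapositive of premise 1 (O(¬renew_policy → certify_receipt)) is O(¬certify_receipt → renew_policy), and O(¬certify_receipt) is already established, so O(renew_policy).
Premise 2 is O(log_out → ¬renew_policy); contrapositively O(renew_policy → ¬log_out). Since O(renew_policy) holds, K gives O(¬log_out).
With premise 10, O(¬log_out → ¬redact_prescription), the K-axiom yields O(¬redact_prescription).
Premises 5, 6, 8, 9, 11 do not contribute to this derivation.
Thus O(¬redact_prescription), which is F(redact_prescription): redact_prescription is forbidden.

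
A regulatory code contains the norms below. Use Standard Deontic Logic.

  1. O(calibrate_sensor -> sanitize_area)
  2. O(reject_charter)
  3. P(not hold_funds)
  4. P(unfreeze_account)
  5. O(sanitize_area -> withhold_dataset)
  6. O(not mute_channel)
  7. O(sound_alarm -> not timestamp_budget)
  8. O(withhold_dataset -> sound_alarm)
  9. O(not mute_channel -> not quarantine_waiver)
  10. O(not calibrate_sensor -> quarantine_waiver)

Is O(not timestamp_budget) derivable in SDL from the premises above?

Yes

Premise 6 states O(not mute_channel) outright.
From O(not mute_channel) and premise 9, O(not mute_channel -> not quarantine_waiver), we obtain O(not quarantine_waiver).
Premise 10 is O(not calibrate_sensor -> quarantine_waiver); contrapositively O(not quarantine_waiver -> calibrate_sensor). Since O(not quarantine_waiver) holds, K gives O(calibrate_sensor).
With premise 1, O(calibrate_sensor -> sanitize_area), the K-axiom yields O(sanitize_area).
From O(sanitize_area) and premise 5, O(sanitize_area -> withhold_dataset), we obtain O(withhold_dataset).
Applying K to premise 8 (O(withhold_dataset -> sound_alarm)) and O(withhold_dataset) yields O(sound_alarm).
From O(sound_alarm) and premise 7, O(sound_alarm -> not timestamp_budget), we obtain O(not timestamp_budget).
Premises 2, 3, 4 do not contribute to this derivation.
So O(not timestamp_budget) follows.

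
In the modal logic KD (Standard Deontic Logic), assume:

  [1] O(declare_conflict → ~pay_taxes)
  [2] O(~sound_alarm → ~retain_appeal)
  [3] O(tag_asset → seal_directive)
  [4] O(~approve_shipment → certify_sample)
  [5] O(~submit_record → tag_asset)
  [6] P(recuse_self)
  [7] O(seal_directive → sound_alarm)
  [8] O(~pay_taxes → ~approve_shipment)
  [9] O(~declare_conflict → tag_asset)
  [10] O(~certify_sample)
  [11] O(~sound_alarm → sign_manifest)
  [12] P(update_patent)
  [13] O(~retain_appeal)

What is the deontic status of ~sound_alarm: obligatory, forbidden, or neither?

Premise 10 gives O(~certify_sample).
Premise 4 is O(~approve_shipment → certify_sample); contrapositively O(~certify_sample → approve_shipment). Since O(~certify_sample) holds, K gives O(approve_shipment).
The contrapositive of premise 8 (O(~pay_taxes → ~approve_shipment)) is O(approve_shipment → pay_taxes), and O(approve_shipment) is already established, so O(pay_taxes).
The contrapositive of premise 1 (O(declare_conflict → ~pay_taxes)) is O(pay_taxes → ~declare_conflict), and O(pay_taxes) is already established, so O(~declare_conflict).
From O(~declare_conflict) and premise 9, O(~declare_conflict → tag_asset), we obtain O(tag_asset).
From O(tag_asset) and premise 3, O(tag_asset → seal_directive), we obtain O(seal_directive).
Premise 7 is O(seal_directive → sound_alarm); since O(seal_directive), deontic closure gives O(sound_alarm).
Premises 2, 5, 6, 11, 12, 13 do not contribute to this derivation.
Thus O(sound_alarm), which is F(~sound_alarm): ~sound_alarm is forbidden.

Forbidden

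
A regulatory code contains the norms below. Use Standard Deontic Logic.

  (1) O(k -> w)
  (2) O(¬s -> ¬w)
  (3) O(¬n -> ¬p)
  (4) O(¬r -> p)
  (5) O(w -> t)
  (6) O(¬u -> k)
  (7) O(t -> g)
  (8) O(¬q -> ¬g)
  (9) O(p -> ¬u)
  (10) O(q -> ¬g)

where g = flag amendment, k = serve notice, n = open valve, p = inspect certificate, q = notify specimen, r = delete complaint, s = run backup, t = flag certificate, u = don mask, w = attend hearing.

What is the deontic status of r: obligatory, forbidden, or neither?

By case analysis on ¬q: premise 8 gives O(¬q -> ¬g) and premise 10 gives O(q -> ¬g), so O(¬g) either way.
The contrapositive of premise 7 (O(t -> g)) is O(¬g -> ¬t), and O(¬g) is already established, so O(¬t).
The contrapositive of premise 5 (O(w -> t)) is O(¬t -> ¬w), and O(¬t) is already established, so O(¬w).
Premise 1 is O(k -> w); contrapositively O(¬w -> ¬k). Since O(¬w) holds, K gives O(¬k).
Premise 6 is O(¬u -> k); contrapositively O(¬k -> u). Since O(¬k) holds, K gives O(u).
Premise 9, O(p -> ¬u), contraposes to O(u -> ¬p); with O(u) we get O(¬p).
The contrapositive of premise 4 (O(¬r -> p)) is O(¬p -> r), and O(¬p) is already established, so O(r).
Premises 2, 3 do not contribute to this derivation.
Hence r is obligatory.

Obligatory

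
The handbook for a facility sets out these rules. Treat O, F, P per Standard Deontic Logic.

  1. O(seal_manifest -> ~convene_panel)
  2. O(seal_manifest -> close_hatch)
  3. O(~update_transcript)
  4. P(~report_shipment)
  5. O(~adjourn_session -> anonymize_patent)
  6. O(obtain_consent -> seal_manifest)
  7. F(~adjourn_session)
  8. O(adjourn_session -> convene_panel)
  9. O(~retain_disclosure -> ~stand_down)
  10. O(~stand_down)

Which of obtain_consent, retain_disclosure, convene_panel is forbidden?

obtain_consent

Premise 7 is F(~adjourn_session), i.e. O(adjourn_session).
Premise 8 is O(adjourn_session -> convene_panel); since O(adjourn_session), deontic closure gives O(convene_panel).
Premise 1 is O(seal_manifest -> ~convene_panel); contrapositively O(convene_panel -> ~seal_manifest). Since O(convene_panel) holds, K gives O(~seal_manifest).
The contrapositive of premise 6 (O(obtain_consent -> seal_manifest)) is O(~seal_manifest -> ~obtain_consent), and O(~seal_manifest) is already established, so O(~obtain_consent).
So O(~obtain_consent) holds, i.e. obtain_consent is forbidden. None of the other listed options is forbidden under the premises.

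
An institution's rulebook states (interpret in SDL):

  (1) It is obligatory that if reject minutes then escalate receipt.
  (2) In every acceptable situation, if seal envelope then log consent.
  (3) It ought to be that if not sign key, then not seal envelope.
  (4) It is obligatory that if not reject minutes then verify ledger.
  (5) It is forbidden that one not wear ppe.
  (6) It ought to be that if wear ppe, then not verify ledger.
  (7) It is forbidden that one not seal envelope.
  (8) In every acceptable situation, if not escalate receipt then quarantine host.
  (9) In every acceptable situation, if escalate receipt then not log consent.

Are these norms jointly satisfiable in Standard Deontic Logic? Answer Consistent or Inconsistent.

F(¬wear_ppe) at premise 5 means O(wear_ppe).
From O(wear_ppe) and premise 6, O(wear_ppe → ¬verify_ledger), we obtain O(¬verify_ledger).
The contrapositive of premise 4 (O(¬reject_minutes → verify_ledger)) is O(¬verify_ledger → reject_minutes), and O(¬verify_ledger) is already established, so O(reject_minutes).
From O(reject_minutes) and premise 1, O(reject_minutes → escalate_receipt), we obtain O(escalate_receipt).
Applying K to premise 9 (O(escalate_receipt → ¬log_consent)) and O(escalate_receipt) yields O(¬log_consent).
Premise 2 is O(seal_envelope → log_consent); contrapositively O(¬log_consent → ¬seal_envelope). Since O(¬log_consent) holds, K gives O(¬seal_envelope).
Yet premise 7 is F(¬seal_envelope), i.e. O(seal_envelope).
We now have both O(¬seal_envelope) and O(seal_envelope) — seal_envelope is simultaneously obligatory and forbidden, violating the D-axiom.

Inconsistent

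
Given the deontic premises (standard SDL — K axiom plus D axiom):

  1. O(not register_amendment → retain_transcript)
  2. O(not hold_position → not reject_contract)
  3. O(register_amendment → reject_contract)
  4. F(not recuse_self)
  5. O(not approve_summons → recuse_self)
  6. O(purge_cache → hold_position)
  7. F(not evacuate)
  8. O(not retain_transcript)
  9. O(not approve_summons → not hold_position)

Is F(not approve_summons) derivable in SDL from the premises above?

Yes

From premise 8 we have O(not retain_transcript).
The contrapositive of premise 1 (O(not register_amendment → retain_transcript)) is O(not retain_transcript → register_amendment), and O(not retain_transcript) is already established, so O(register_amendment).
With premise 3, O(register_amendment → reject_contract), the K-axiom yields O(reject_contract).
The contrapositive of premise 2 (O(not hold_position → not reject_contract)) is O(reject_contract → hold_position), and O(reject_contract) is already established, so O(hold_position).
Premise 9 is O(not approve_summons → not hold_position); contrapositively O(hold_position → approve_summons). Since O(hold_position) holds, K gives O(approve_summons).
Premises 4, 5, 6, 7 do not contribute to this derivation.
So O(approve_summons) holds, i.e. F(not approve_summons). The claim follows.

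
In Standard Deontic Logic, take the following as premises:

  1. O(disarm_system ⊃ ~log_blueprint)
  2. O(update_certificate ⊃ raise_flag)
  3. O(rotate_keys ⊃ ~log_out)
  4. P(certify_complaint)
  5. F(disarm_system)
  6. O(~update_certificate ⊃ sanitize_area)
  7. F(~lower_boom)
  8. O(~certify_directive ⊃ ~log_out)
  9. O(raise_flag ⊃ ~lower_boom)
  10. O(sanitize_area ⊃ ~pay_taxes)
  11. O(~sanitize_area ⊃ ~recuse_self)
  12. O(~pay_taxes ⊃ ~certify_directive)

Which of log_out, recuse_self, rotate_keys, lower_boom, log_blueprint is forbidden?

log_out

Premise 7 is F(~lower_boom), i.e. O(lower_boom).
Premise 9, O(raise_flag ⊃ ~lower_boom), contraposes to O(lower_boom ⊃ ~raise_flag); with O(lower_boom) we get O(~raise_flag).
Premise 2, O(update_certificate ⊃ raise_flag), contraposes to O(~raise_flag ⊃ ~update_certificate); with O(~raise_flag) we get O(~update_certificate).
Premise 6 is O(~update_certificate ⊃ sanitize_area); since O(~update_certificate), deontic closure gives O(sanitize_area).
Applying K to premise 10 (O(sanitize_area ⊃ ~pay_taxes)) and O(sanitize_area) yields O(~pay_taxes).
With premise 12, O(~pay_taxes ⊃ ~certify_directive), the K-axiom yields O(~certify_directive).
From O(~certify_directive) and premise 8, O(~certify_directive ⊃ ~log_out), we obtain O(~log_out).
So O(~log_out) holds, i.e. log_out is forbidden. None of the other listed options is forbidden under the premises.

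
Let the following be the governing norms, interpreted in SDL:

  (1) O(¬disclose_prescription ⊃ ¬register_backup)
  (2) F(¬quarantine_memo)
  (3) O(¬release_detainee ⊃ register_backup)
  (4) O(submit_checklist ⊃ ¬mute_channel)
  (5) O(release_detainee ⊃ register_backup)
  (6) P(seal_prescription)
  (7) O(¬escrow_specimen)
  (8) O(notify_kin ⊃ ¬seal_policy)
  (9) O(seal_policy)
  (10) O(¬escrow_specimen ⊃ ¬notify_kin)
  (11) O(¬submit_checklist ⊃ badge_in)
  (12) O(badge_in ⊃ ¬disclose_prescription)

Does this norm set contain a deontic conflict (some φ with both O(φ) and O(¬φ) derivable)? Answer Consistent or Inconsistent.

Premise 8 is O(notify_kin ⊃ ¬seal_policy), but O(notify_kin) is not derivable from the premises, so it does not yield O(¬seal_policy).
So O(¬seal_policy) is not derivable, and the apparent clash with O(seal_policy) does not arise.
A world satisfying every obligation exists (e.g. badge_in=false, disclose_prescription=true, escrow_specimen=false, mute_channel=false, notify_kin=false, quarantine_memo=true, register_backup=true, release_detainee=false, seal_policy=true, seal_prescription=false, submit_checklist=true); no atom is both obligatory and forbidden, so the set is consistent.

Consistent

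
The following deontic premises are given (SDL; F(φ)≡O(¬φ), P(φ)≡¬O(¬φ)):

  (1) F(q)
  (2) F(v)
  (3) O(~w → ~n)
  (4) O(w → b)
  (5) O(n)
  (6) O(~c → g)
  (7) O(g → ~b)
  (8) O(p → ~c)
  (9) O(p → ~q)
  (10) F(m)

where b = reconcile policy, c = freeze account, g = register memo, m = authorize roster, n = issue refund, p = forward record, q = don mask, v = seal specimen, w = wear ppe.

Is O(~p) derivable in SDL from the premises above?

Yes

From premise 5 we have O(n).
The contrapositive of premise 3 (O(~w → ~n)) is O(n → w), and O(n) is already established, so O(w).
Applying K to premise 4 (O(w → b)) and O(w) yields O(b).
Premise 7 is O(g → ~b); contrapositively O(b → ~g). Since O(b) holds, K gives O(~g).
Premise 6, O(~c → g), contraposes to O(~g → c); with O(~g) we get O(c).
Premise 8, O(p → ~c), contraposes to O(c → ~p); with O(c) we get O(~p).
Premises 1, 2, 9, 10 do not contribute to this derivation.
So O(~p) follows.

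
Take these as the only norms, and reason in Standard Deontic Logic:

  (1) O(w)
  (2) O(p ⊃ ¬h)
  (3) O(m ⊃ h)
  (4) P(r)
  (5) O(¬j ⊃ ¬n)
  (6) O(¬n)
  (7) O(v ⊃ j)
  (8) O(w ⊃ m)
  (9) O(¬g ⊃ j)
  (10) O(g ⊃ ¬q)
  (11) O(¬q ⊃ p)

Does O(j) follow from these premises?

Yes

Premise 1 states O(w) outright.
Premise 8 is O(w ⊃ m); since O(w), deontic closure gives O(m).
Applying K to premise 3 (O(m ⊃ h)) and O(m) yields O(h).
Premise 2 is O(p ⊃ ¬h); contrapositively O(h ⊃ ¬p). Since O(h) holds, K gives O(¬p).
Premise 11 is O(¬q ⊃ p); contrapositively O(¬p ⊃ q). Since O(¬p) holds, K gives O(q).
The contrapositive of premise 10 (O(g ⊃ ¬q)) is O(q ⊃ ¬g), and O(q) is already established, so O(¬g).
Premise 9 is O(¬g ⊃ j); since O(¬g), deontic closure gives O(j).
Premises 4, 5, 6, 7 do not contribute to this derivation.
So O(j) follows.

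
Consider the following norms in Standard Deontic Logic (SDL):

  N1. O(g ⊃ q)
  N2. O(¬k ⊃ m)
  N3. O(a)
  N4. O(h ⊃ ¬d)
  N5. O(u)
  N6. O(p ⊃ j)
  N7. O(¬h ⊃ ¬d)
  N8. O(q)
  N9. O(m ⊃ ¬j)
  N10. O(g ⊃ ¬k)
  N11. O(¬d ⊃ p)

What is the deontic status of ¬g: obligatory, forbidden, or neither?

Premises 4 and 7 cover both cases: O(h ⊃ ¬d) and O(¬h ⊃ ¬d). Since h ∨ ¬h is a tautology, O(¬d) follows.
With premise 11, O(¬d ⊃ p), the K-axiom yields O(p).
With premise 6, O(p ⊃ j), the K-axiom yields O(j).
Premise 9 is O(m ⊃ ¬j); contrapositively O(j ⊃ ¬m). Since O(j) holds, K gives O(¬m).
Premise 2, O(¬k ⊃ m), contraposes to O(¬m ⊃ k); with O(¬m) we get O(k).
Premise 10, O(g ⊃ ¬k), contraposes to O(k ⊃ ¬g); with O(k) we get O(¬g).
Premises 1, 3, 5, 8 do not contribute to this derivation.
Hence ¬g is obligatory.

Obligatory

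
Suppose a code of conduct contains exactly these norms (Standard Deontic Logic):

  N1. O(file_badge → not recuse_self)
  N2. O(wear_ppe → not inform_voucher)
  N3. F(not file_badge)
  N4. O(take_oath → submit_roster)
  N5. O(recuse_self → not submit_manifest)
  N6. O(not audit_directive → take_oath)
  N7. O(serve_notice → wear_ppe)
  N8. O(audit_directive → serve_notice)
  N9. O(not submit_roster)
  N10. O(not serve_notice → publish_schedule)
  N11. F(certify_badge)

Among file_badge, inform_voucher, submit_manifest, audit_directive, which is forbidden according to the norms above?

Premise 9 gives O(not submit_roster).
Premise 4 is O(take_oath → submit_roster); contrapositively O(not submit_roster → not take_oath). Since O(not submit_roster) holds, K gives O(not take_oath).
The contrapositive of premise 6 (O(not audit_directive → take_oath)) is O(not take_oath → audit_directive), and O(not take_oath) is already established, so O(audit_directive).
From O(audit_directive) and premise 8, O(audit_directive → serve_notice), we obtain O(serve_notice).
From O(serve_notice) and premise 7, O(serve_notice → wear_ppe), we obtain O(wear_ppe).
Premise 2 is O(wear_ppe → not inform_voucher); since O(wear_ppe), deontic closure gives O(not inform_voucher).
So O(not inform_voucher) holds, i.e. inform_voucher is forbidden. None of the other listed options is forbidden under the premises.

inform_voucher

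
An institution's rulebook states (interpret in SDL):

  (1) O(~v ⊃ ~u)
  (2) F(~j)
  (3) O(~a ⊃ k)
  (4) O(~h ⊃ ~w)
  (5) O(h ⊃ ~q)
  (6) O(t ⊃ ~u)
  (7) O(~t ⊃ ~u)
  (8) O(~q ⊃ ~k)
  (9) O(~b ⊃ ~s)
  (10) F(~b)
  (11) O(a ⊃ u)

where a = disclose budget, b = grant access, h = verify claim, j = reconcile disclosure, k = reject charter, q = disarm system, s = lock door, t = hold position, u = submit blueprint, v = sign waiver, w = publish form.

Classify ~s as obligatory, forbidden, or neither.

Neither

Premise 9 is O(~b ⊃ ~s), but O(~b) is not derivable from the premises, so it does not yield O(~s).
No premise or chain of K-axiom applications forces O(~s), and none forces O(s). So ~s is neither obligatory nor forbidden under these norms.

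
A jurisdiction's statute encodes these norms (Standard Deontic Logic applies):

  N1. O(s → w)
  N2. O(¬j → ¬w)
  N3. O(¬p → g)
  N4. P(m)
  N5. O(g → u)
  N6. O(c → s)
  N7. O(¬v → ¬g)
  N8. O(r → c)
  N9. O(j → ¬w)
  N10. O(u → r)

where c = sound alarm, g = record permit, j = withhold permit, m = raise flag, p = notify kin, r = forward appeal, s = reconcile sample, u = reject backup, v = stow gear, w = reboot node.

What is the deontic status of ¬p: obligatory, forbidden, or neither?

Forbidden

By case analysis on ¬j: premise 2 gives O(¬j → ¬w) and premise 9 gives O(j → ¬w), so O(¬w) either way.
The contrapositive of premise 1 (O(s → w)) is O(¬w → ¬s), and O(¬w) is already established, so O(¬s).
Premise 6 is O(c → s); contrapositively O(¬s → ¬c). Since O(¬s) holds, K gives O(¬c).
Premise 8 is O(r → c); contrapositively O(¬c → ¬r). Since O(¬c) holds, K gives O(¬r).
The contrapositive of premise 10 (O(u → r)) is O(¬r → ¬u), and O(¬r) is already established, so O(¬u).
Premise 5, O(g → u), contraposes to O(¬u → ¬g); with O(¬u) we get O(¬g).
Premise 3, O(¬p → g), contraposes to O(¬g → p); with O(¬g) we get O(p).
Premises 4, 7 do not contribute to this derivation.
Thus O(p), which is F(¬p): ¬p is forbidden.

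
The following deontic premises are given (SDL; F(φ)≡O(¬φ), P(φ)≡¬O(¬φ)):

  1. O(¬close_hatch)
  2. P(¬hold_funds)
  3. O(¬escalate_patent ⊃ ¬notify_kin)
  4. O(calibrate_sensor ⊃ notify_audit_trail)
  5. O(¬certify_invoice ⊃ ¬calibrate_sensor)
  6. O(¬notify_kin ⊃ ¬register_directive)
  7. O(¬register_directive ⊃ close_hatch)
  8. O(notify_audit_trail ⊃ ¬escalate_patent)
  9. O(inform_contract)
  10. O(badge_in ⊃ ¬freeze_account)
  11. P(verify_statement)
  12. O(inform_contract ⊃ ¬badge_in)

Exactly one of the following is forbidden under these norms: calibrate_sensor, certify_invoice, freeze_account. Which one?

From premise 1 we have O(¬close_hatch).
The contrapositive of premise 7 (O(¬register_directive ⊃ close_hatch)) is O(¬close_hatch ⊃ register_directive), and O(¬close_hatch) is already established, so O(register_directive).
Premise 6 is O(¬notify_kin ⊃ ¬register_directive); contrapositively O(register_directive ⊃ notify_kin). Since O(register_directive) holds, K gives O(notify_kin).
The contrapositive of premise 3 (O(¬escalate_patent ⊃ ¬notify_kin)) is O(notify_kin ⊃ escalate_patent), and O(notify_kin) is already established, so O(escalate_patent).
The contrapositive of premise 8 (O(notify_audit_trail ⊃ ¬escalate_patent)) is O(escalate_patent ⊃ ¬notify_audit_trail), and O(escalate_patent) is already established, so O(¬notify_audit_trail).
Premise 4 is O(calibrate_sensor ⊃ notify_audit_trail); contrapositively O(¬notify_audit_trail ⊃ ¬calibrate_sensor). Since O(¬notify_audit_trail) holds, K gives O(¬calibrate_sensor).
So O(¬calibrate_sensor) holds, i.e. calibrate_sensor is forbidden. None of the other listed options is forbidden under the premises.

calibrate_sensor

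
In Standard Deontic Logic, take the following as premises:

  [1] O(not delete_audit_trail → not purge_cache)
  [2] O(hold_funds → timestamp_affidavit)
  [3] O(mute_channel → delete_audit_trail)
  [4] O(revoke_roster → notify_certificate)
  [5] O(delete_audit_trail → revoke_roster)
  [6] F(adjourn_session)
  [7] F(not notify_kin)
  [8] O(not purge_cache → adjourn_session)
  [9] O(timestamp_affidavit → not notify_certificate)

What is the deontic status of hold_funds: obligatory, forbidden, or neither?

Premise 6, F(adjourn_session), is equivalent to O(not adjourn_session).
The contrapositive of premise 8 (O(not purge_cache → adjourn_session)) is O(not adjourn_session → purge_cache), and O(not adjourn_session) is already established, so O(purge_cache).
The contrapositive of premise 1 (O(not delete_audit_trail → not purge_cache)) is O(purge_cache → delete_audit_trail), and O(purge_cache) is already established, so O(delete_audit_trail).
From O(delete_audit_trail) and premise 5, O(delete_audit_trail → revoke_roster), we obtain O(revoke_roster).
Premise 4 is O(revoke_roster → notify_certificate); since O(revoke_roster), deontic closure gives O(notify_certificate).
Premise 9, O(timestamp_affidavit → not notify_certificate), contraposes to O(notify_certificate → not timestamp_affidavit); with O(notify_certificate) we get O(not timestamp_affidavit).
Premise 2 is O(hold_funds → timestamp_affidavit); contrapositively O(not timestamp_affidavit → not hold_funds). Since O(not timestamp_affidavit) holds, K gives O(not hold_funds).
Premises 3, 7 do not contribute to this derivation.
Thus O(not hold_funds), which is F(hold_funds): hold_funds is forbidden.

Forbidden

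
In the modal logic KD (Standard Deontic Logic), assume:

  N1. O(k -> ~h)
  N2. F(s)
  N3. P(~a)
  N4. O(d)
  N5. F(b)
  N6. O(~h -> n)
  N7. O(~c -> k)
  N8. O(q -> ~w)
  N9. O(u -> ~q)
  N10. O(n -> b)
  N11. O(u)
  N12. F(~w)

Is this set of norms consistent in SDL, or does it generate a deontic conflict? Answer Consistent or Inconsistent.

Consistent

Premise 8 is O(q -> ~w), but O(q) is not derivable from the premises, so it does not yield O(~w).
So O(~w) is not derivable, and the apparent clash with O(w) does not arise.
A world satisfying every obligation exists (e.g. a=false, b=false, c=true, d=true, h=true, k=false, n=false, q=false, s=false, u=true, w=true); no atom is both obligatory and forbidden, so the set is consistent.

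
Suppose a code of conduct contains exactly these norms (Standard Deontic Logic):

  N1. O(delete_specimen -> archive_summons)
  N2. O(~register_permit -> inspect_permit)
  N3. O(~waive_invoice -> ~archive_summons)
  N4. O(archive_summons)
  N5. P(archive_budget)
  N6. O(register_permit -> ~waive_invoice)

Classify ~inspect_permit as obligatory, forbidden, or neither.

Forbidden

Premise 4 gives O(archive_summons).
Premise 3 is O(~waive_invoice -> ~archive_summons); contrapositively O(archive_summons -> waive_invoice). Since O(archive_summons) holds, K gives O(waive_invoice).
Premise 6 is O(register_permit -> ~waive_invoice); contrapositively O(waive_invoice -> ~register_permit). Since O(waive_invoice) holds, K gives O(~register_permit).
From O(~register_permit) and premise 2, O(~register_permit -> inspect_permit), we obtain O(inspect_permit).
Premises 1, 5 do not contribute to this derivation.
Thus O(inspect_permit), which is F(~inspect_permit): ~inspect_permit is forbidden.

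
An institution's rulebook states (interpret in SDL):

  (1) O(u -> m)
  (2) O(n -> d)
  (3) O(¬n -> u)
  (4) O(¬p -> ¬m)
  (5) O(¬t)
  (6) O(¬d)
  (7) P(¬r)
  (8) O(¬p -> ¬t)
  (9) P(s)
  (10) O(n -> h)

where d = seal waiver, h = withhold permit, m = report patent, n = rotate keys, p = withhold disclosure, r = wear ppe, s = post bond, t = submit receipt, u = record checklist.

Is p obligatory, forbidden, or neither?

Premise 6 states O(¬d) outright.
Premise 2, O(n -> d), contraposes to O(¬d -> ¬n); with O(¬d) we get O(¬n).
Premise 3 is O(¬n -> u); since O(¬n), deontic closure gives O(u).
With premise 1, O(u -> m), the K-axiom yields O(m).
The contrapositive of premise 4 (O(¬p -> ¬m)) is O(m -> p), and O(m) is already established, so O(p).
Premises 5, 7, 8, 9, 10 do not contribute to this derivation.
Hence p is obligatory.

Obligatory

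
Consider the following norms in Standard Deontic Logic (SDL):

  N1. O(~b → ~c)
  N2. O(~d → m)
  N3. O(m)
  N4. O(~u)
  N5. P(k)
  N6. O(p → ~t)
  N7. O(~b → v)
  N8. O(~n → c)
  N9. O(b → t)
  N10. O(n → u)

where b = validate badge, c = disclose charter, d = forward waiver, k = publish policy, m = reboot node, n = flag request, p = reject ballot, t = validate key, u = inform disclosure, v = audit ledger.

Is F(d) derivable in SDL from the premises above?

No

Premise 2 is O(~d → m); even if O(m) held, inferring O(~d) would be affirming the consequent — invalid.
No other premise forces O(~d). An ideal world satisfying every premise can still have d true, so F(d) is not derivable.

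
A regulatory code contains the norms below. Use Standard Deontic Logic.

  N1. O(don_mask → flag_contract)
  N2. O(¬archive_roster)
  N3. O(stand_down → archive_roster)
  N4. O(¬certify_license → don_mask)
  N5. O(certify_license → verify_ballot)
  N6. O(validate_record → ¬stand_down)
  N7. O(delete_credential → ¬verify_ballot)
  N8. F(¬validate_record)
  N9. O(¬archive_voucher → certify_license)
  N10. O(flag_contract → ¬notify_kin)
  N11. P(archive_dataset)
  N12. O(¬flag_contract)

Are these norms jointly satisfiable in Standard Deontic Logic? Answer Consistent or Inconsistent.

Consistent

Premise 3 is O(stand_down → archive_roster), but O(stand_down) is not derivable from the premises, so it does not yield O(archive_roster).
So O(archive_roster) is not derivable, and the apparent clash with O(¬archive_roster) does not arise.
A world satisfying every obligation exists (e.g. archive_dataset=false, archive_roster=false, archive_voucher=false, certify_license=true, delete_credential=false, don_mask=false, flag_contract=false, notify_kin=false, stand_down=false, validate_record=true, verify_ballot=true); no atom is both obligatory and forbidden, so the set is consistent.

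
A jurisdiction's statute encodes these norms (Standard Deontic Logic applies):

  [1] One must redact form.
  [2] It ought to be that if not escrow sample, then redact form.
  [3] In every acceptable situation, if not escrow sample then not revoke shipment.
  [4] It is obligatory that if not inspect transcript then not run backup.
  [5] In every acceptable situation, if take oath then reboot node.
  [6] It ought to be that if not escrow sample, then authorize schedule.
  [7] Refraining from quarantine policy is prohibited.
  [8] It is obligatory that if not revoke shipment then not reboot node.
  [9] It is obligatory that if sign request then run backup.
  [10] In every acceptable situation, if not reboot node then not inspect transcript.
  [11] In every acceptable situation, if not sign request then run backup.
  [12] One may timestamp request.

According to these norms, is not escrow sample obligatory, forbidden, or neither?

Premises 11 and 9 are O(¬sign_request → run_backup) and O(sign_request → run_backup); every ideal world satisfies ¬sign_request or sign_request, so in either case run_backup holds — hence O(run_backup).
The contrapositive of premise 4 (O(¬inspect_transcript → ¬run_backup)) is O(run_backup → inspect_transcript), and O(run_backup) is already established, so O(inspect_transcript).
Premise 10 is O(¬reboot_node → ¬inspect_transcript); contrapositively O(inspect_transcript → reboot_node). Since O(inspect_transcript) holds, K gives O(reboot_node).
The contrapositive of premise 8 (O(¬revoke_shipment → ¬reboot_node)) is O(reboot_node → revoke_shipment), and O(reboot_node) is already established, so O(revoke_shipment).
Premise 3, O(¬escrow_sample → ¬revoke_shipment), contraposes to O(revoke_shipment → escrow_sample); with O(revoke_shipment) we get O(escrow_sample).
Premises 1, 2, 5, 6, 7, 12 do not contribute to this derivation.
Thus O(escrow_sample), which is F(¬escrow_sample): ¬escrow_sample is forbidden.

Forbidden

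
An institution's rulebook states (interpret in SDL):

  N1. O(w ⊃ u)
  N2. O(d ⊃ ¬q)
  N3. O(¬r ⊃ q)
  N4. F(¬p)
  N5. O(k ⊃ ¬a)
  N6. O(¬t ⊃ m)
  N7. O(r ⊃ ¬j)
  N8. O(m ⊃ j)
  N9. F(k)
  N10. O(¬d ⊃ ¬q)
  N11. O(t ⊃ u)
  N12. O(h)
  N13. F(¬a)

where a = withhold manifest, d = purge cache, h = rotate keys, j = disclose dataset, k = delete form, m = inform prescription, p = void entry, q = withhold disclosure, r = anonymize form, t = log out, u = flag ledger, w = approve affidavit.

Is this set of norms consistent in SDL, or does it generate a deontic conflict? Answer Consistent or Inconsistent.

Premise 5 is O(k ⊃ ¬a), but O(k) is not derivable from the premises, so it does not yield O(¬a).
So O(¬a) is not derivable, and the apparent clash with O(a) does not arise.
A world satisfying every obligation exists (e.g. a=true, d=false, h=true, j=false, k=false, m=false, p=true, q=false, r=true, t=true, u=true, w=false); no atom is both obligatory and forbidden, so the set is consistent.

Consistent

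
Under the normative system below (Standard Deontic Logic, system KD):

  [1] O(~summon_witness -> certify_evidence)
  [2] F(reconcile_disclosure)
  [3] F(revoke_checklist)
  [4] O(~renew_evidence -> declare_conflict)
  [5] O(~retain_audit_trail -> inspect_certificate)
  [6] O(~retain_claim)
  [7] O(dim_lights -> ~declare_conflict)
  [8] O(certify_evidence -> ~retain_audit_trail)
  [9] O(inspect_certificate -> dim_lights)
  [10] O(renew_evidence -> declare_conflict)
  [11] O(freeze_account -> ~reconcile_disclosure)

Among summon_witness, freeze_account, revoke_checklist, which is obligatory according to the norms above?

summon_witness

By case analysis on renew_evidence: premise 10 gives O(renew_evidence -> declare_conflict) and premise 4 gives O(~renew_evidence -> declare_conflict), so O(declare_conflict) either way.
Premise 7, O(dim_lights -> ~declare_conflict), contraposes to O(declare_conflict -> ~dim_lights); with O(declare_conflict) we get O(~dim_lights).
Premise 9, O(inspect_certificate -> dim_lights), contraposes to O(~dim_lights -> ~inspect_certificate); with O(~dim_lights) we get O(~inspect_certificate).
Premise 5, O(~retain_audit_trail -> inspect_certificate), contraposes to O(~inspect_certificate -> retain_audit_trail); with O(~inspect_certificate) we get O(retain_audit_trail).
The contrapositive of premise 8 (O(certify_evidence -> ~retain_audit_trail)) is O(retain_audit_trail -> ~certify_evidence), and O(retain_audit_trail) is already established, so O(~certify_evidence).
Premise 1 is O(~summon_witness -> certify_evidence); contrapositively O(~certify_evidence -> summon_witness). Since O(~certify_evidence) holds, K gives O(summon_witness).
So O(summon_witness) holds — summon_witness is obligatory. None of the other listed options is made obligatory by any chain of premises.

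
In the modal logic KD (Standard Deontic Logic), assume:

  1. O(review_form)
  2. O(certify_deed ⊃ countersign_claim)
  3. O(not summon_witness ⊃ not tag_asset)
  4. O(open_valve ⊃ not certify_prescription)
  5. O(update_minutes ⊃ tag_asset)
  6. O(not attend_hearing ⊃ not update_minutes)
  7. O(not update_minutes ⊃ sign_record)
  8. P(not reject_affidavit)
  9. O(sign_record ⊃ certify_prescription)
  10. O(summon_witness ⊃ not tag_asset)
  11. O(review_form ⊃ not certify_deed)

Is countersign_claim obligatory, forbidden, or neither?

Neither

Premise 2 is O(certify_deed ⊃ countersign_claim), but O(certify_deed) is not derivable from the premises, so it does not yield O(countersign_claim).
No premise or chain of K-axiom applications forces O(countersign_claim), and none forces O(not countersign_claim). So countersign_claim is neither obligatory nor forbidden under these norms.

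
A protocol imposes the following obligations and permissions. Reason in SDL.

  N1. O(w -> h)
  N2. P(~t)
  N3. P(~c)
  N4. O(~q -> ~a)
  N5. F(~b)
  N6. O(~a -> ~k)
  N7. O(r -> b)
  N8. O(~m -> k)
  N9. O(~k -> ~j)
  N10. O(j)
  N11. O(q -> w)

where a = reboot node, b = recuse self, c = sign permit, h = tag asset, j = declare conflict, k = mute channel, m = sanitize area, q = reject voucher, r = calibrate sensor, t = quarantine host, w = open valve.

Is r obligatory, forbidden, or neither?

Neither

Premise 7 is O(r -> b); even if O(b) held, inferring O(r) would be affirming the consequent — invalid.
No premise or chain of K-axiom applications forces O(r), and none forces O(~r). So r is neither obligatory nor forbidden under these norms.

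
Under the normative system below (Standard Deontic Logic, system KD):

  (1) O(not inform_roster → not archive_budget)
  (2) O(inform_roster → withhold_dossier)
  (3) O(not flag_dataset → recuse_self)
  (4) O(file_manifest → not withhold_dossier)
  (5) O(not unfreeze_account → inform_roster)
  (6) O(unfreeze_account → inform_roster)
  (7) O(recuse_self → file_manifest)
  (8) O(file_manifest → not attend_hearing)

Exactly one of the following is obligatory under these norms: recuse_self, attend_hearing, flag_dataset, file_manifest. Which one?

flag_dataset

Premises 5 and 6 are O(not unfreeze_account → inform_roster) and O(unfreeze_account → inform_roster); every ideal world satisfies not unfreeze_account or unfreeze_account, so in either case inform_roster holds — hence O(inform_roster).
Premise 2 is O(inform_roster → withhold_dossier); since O(inform_roster), deontic closure gives O(withhold_dossier).
The contrapositive of premise 4 (O(file_manifest → not withhold_dossier)) is O(withhold_dossier → not file_manifest), and O(withhold_dossier) is already established, so O(not file_manifest).
Premise 7 is O(recuse_self → file_manifest); contrapositively O(not file_manifest → not recuse_self). Since O(not file_manifest) holds, K gives O(not recuse_self).
Premise 3 is O(not flag_dataset → recuse_self); contrapositively O(not recuse_self → flag_dataset). Since O(not recuse_self) holds, K gives O(flag_dataset).
So O(flag_dataset) holds — flag_dataset is obligatory. None of the other listed options is made obligatory by any chain of premises.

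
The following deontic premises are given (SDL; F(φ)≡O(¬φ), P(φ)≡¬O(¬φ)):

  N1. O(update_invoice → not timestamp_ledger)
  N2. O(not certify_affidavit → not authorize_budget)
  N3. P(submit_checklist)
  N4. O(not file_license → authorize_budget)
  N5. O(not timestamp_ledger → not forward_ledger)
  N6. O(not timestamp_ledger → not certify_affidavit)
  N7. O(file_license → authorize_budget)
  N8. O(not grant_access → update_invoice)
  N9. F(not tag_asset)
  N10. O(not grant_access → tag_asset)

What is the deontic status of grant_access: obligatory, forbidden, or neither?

Obligatory

By case analysis on file_license: premise 7 gives O(file_license → authorize_budget) and premise 4 gives O(not file_license → authorize_budget), so O(authorize_budget) either way.
The contrapositive of premise 2 (O(not certify_affidavit → not authorize_budget)) is O(authorize_budget → certify_affidavit), and O(authorize_budget) is already established, so O(certify_affidavit).
Premise 6, O(not timestamp_ledger → not certify_affidavit), contraposes to O(certify_affidavit → timestamp_ledger); with O(certify_affidavit) we get O(timestamp_ledger).
Premise 1, O(update_invoice → not timestamp_ledger), contraposes to O(timestamp_ledger → not update_invoice); with O(timestamp_ledger) we get O(not update_invoice).
Premise 8, O(not grant_access → update_invoice), contraposes to O(not update_invoice → grant_access); with O(not update_invoice) we get O(grant_access).
Premises 3, 5, 9, 10 do not contribute to this derivation.
Hence grant_access is obligatory.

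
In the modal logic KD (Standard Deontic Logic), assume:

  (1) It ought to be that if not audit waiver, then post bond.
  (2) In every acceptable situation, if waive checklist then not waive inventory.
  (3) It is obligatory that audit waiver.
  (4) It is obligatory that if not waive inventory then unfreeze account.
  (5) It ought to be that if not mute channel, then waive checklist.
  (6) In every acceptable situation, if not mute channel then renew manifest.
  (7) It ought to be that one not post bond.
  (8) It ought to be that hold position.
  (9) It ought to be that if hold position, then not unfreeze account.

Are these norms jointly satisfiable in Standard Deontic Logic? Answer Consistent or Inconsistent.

Consistent

Premise 1 is O(¬audit_waiver → post_bond), but O(¬audit_waiver) is not derivable from the premises, so it does not yield O(post_bond).
So O(post_bond) is not derivable, and the apparent clash with O(¬post_bond) does not arise.
A world satisfying every obligation exists (e.g. audit_waiver=true, hold_position=true, mute_channel=true, post_bond=false, renew_manifest=false, unfreeze_account=false, waive_checklist=false, waive_inventory=true); no atom is both obligatory and forbidden, so the set is consistent.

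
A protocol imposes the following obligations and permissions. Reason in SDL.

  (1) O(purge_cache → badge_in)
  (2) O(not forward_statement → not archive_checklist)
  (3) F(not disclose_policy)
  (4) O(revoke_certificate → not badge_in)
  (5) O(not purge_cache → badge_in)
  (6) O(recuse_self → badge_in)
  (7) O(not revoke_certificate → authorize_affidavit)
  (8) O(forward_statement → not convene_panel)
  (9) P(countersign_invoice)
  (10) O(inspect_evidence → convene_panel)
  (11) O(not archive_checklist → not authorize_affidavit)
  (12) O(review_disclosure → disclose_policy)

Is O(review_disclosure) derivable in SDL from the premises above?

No

Premise 12 is O(review_disclosure → disclose_policy); even if O(disclose_policy) held, inferring O(review_disclosure) would be affirming the consequent — invalid.
No other premise forces O(review_disclosure). An ideal world satisfying every premise can still have review_disclosure false, so O(review_disclosure) is not derivable.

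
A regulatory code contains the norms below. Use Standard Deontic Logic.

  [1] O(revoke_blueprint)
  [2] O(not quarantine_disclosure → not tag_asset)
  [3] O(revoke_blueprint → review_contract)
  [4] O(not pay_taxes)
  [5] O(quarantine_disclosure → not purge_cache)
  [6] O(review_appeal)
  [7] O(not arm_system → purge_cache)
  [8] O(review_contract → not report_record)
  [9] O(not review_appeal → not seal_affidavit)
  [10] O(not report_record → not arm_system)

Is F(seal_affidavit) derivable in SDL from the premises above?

Premise 9 is O(not review_appeal → not seal_affidavit), but O(not review_appeal) is not derivable from the premises, so it does not yield O(not seal_affidavit).
No other premise forces O(not seal_affidavit). An ideal world satisfying every premise can still have seal_affidavit true, so F(seal_affidavit) is not derivable.

No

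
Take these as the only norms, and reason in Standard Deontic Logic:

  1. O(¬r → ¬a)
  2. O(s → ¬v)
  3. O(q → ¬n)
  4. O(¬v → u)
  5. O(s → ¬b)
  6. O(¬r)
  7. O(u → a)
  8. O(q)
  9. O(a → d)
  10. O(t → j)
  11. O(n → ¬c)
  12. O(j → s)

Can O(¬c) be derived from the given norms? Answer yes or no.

No

Premise 11 is O(n → ¬c), but O(n) is not derivable from the premises, so it does not yield O(¬c).
No other premise forces O(¬c). An ideal world satisfying every premise can still have ¬c false, so O(¬c) is not derivable.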